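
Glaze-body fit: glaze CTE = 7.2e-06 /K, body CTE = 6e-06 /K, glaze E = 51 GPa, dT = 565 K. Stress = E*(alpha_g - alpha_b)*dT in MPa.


Stress = 51*1000*(7.2e-06 - 6e-06)*565 = 34.6 MPa

34.6


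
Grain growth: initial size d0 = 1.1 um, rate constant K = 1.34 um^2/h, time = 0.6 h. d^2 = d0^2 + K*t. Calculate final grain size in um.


d^2 = 1.1^2 + 1.34*0.6 = 2.014
d = sqrt(2.014) = 1.42 um

1.42


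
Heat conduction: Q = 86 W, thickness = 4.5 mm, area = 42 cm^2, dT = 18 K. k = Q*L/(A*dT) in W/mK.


k = 86*4.5/1000/(42/10000*18) = 5.12 W/mK

5.12


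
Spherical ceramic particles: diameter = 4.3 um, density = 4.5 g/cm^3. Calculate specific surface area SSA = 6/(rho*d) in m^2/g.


SSA = 6 / (4.5 * 4.3) = 0.31 m^2/g

0.31


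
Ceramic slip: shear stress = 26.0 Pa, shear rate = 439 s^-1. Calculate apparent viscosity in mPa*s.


eta = tau/gamma * 1000 = 26.0/439 * 1000 = 59.2 mPa*s

59.2


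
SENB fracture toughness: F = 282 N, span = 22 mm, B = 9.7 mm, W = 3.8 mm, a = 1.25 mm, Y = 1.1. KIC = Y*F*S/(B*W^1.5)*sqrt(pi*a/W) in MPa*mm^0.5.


KIC = 1.1*282*22/(9.7*3.8^1.5)*sqrt(pi*1.25/3.8) = 96.55

96.55


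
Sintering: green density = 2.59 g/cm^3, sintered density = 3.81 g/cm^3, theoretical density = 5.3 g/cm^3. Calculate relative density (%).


Relative = 3.81 / 5.3 * 100 = 71.9%

71.9


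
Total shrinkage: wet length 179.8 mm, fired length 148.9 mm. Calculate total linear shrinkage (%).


TS = (179.8 - 148.9) / 179.8 * 100 = 17.19%

17.19


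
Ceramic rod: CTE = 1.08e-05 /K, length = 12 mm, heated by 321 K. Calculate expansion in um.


dL = 1.08e-05 * 12 * 321 * 1000 = 41.602 um

41.602


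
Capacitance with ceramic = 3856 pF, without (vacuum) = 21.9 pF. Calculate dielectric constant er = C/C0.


er = 3856 / 21.9 = 176.07

176.07


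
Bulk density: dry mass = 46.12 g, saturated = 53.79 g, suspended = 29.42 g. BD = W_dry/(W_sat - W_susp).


BD = 46.12 / (53.79 - 29.42) = 46.12 / 24.37 = 1.892 g/cm^3

1.892


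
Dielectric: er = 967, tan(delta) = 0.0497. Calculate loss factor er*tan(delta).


Loss = 967 * 0.0497 = 48.06

48.06


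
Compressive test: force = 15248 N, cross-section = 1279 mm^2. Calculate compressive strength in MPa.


CS = 15248 / 1279 = 11.9 MPa

11.9


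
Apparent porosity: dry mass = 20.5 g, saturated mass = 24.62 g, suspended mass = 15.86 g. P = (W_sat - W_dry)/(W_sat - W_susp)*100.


P = (24.62 - 20.5) / (24.62 - 15.86) * 100 = 4.12 / 8.76 * 100 = 47.0%

47.0


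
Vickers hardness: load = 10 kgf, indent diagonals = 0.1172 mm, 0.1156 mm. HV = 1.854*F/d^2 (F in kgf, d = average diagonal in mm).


d_avg = (0.1172+0.1156)/2 = 0.1164 mm
HV = 1.854*10/0.1164^2 = 1368

1368


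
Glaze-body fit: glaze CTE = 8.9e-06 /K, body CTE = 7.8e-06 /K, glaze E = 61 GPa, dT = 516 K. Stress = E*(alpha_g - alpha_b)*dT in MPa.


Stress = 61*1000*(8.9e-06 - 7.8e-06)*516 = 34.6 MPa

34.6


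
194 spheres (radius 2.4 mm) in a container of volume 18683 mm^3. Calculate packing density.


V_sphere = 4/3*pi*2.4^3 = 57.9058 mm^3
Total V = 194*57.9058 = 11233.7252 mm^3
PD = 11233.7252 / 18683 = 0.601

0.601


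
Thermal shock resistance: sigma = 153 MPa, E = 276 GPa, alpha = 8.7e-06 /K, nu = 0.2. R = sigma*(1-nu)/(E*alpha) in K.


R = 153*(1-0.2)/(276*1000*8.7e-06) = 51 K

51


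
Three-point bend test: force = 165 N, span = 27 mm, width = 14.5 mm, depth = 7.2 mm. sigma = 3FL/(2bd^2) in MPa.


sigma = 3*165*27/(2*14.5*7.2^2) = 8.9 MPa

8.9


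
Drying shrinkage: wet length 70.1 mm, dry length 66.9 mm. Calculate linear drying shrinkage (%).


DS = (70.1 - 66.9) / 70.1 * 100 = 4.56%

4.56


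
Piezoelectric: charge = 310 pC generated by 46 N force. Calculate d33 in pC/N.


d33 = 310 / 46 = 6.7 pC/N

6.7


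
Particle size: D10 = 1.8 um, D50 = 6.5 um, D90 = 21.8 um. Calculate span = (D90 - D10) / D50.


Span = (21.8 - 1.8) / 6.5 = 20.0 / 6.5 = 3.077

3.077


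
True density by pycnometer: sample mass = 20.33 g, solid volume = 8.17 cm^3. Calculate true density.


TD = 20.33 / 8.17 = 2.488 g/cm^3

2.488


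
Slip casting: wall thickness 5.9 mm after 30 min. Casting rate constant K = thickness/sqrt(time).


K = 5.9 / sqrt(30) = 5.9 / 5.4772 = 1.077 mm/min^0.5

1.077


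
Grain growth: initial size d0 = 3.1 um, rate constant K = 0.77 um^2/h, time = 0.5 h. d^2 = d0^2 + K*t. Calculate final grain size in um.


d^2 = 3.1^2 + 0.77*0.5 = 9.995
d = sqrt(9.995) = 3.16 um

3.16


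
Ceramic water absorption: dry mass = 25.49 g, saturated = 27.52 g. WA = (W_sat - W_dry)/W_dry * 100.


WA = (27.52 - 25.49) / 25.49 * 100 = 7.96%

7.96


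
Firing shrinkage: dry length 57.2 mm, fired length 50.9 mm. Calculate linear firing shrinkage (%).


FS = (57.2 - 50.9) / 57.2 * 100 = 11.01%

11.01


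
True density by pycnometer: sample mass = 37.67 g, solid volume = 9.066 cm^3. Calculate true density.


TD = 37.67 / 9.066 = 4.155 g/cm^3

4.155


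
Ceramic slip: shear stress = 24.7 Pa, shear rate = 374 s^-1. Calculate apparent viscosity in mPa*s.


eta = tau/gamma * 1000 = 24.7/374 * 1000 = 66.0 mPa*s

66.0


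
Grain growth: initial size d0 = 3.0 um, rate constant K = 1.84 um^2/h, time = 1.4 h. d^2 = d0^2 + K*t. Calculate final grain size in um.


d^2 = 3.0^2 + 1.84*1.4 = 11.576
d = sqrt(11.576) = 3.4 um

3.4


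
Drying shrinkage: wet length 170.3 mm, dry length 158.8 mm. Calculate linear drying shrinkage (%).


DS = (170.3 - 158.8) / 170.3 * 100 = 6.75%

6.75


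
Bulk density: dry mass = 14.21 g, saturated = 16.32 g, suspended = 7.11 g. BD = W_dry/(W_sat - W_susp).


BD = 14.21 / (16.32 - 7.11) = 14.21 / 9.21 = 1.543 g/cm^3

1.543


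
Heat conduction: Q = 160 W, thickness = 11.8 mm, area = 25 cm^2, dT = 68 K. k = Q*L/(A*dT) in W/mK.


k = 160*11.8/1000/(25/10000*68) = 11.11 W/mK

11.11


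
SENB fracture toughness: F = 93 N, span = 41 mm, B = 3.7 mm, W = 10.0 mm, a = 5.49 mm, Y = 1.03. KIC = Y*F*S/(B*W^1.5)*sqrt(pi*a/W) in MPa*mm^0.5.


KIC = 1.03*93*41/(3.7*10.0^1.5)*sqrt(pi*5.49/10.0) = 44.08

44.08


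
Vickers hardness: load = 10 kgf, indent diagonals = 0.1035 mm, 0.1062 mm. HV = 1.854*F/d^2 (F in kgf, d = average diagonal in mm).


d_avg = (0.1035+0.1062)/2 = 0.10485 mm
HV = 1.854*10/0.10485^2 = 1686

1686


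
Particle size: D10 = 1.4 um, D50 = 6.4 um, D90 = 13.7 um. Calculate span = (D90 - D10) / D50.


Span = (13.7 - 1.4) / 6.4 = 12.3 / 6.4 = 1.922

1.922


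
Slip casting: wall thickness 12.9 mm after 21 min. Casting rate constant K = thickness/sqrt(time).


K = 12.9 / sqrt(21) = 12.9 / 4.5826 = 2.815 mm/min^0.5

2.815


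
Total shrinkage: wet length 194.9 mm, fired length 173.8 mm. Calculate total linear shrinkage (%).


TS = (194.9 - 173.8) / 194.9 * 100 = 10.83%

10.83


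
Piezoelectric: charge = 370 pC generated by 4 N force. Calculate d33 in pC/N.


d33 = 370 / 4 = 92.5 pC/N

92.5


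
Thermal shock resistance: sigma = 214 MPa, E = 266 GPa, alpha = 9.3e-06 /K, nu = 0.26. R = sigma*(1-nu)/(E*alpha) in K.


R = 214*(1-0.26)/(266*1000*9.3e-06) = 64 K

64


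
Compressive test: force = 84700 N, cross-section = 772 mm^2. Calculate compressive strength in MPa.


CS = 84700 / 772 = 109.7 MPa

109.7


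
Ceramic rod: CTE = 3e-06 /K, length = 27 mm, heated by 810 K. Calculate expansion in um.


dL = 3e-06 * 27 * 810 * 1000 = 65.61 um

65.61


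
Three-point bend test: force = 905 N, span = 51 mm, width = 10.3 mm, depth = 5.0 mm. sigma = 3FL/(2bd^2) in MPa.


sigma = 3*905*51/(2*10.3*5.0^2) = 268.9 MPa

268.9


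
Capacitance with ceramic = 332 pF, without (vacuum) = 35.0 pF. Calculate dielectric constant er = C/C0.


er = 332 / 35.0 = 9.49

9.49


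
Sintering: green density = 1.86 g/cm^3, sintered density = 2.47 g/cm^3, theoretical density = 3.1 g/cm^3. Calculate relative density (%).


Relative = 2.47 / 3.1 * 100 = 79.7%

79.7


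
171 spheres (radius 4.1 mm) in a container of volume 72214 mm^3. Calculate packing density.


V_sphere = 4/3*pi*4.1^3 = 288.6956 mm^3
Total V = 171*288.6956 = 49366.9476 mm^3
PD = 49366.9476 / 72214 = 0.684

0.684


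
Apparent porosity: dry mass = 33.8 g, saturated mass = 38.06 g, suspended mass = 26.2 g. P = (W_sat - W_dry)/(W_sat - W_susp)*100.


P = (38.06 - 33.8) / (38.06 - 26.2) * 100 = 4.26 / 11.86 * 100 = 35.9%

35.9


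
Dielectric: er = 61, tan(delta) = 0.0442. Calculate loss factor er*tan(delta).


Loss = 61 * 0.0442 = 2.696

2.696


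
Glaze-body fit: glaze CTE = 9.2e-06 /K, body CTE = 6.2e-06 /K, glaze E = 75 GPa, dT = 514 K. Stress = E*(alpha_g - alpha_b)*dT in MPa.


Stress = 75*1000*(9.2e-06 - 6.2e-06)*514 = 115.7 MPa

115.7


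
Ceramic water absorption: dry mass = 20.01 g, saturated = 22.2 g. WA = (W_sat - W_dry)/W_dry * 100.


WA = (22.2 - 20.01) / 20.01 * 100 = 10.94%

10.94


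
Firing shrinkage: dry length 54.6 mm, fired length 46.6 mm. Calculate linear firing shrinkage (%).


FS = (54.6 - 46.6) / 54.6 * 100 = 14.65%

14.65


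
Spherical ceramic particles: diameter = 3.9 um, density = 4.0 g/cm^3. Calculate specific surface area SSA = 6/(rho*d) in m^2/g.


SSA = 6 / (4.0 * 3.9) = 0.385 m^2/g

0.385


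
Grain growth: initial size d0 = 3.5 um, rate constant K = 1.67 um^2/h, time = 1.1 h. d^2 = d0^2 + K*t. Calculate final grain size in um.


d^2 = 3.5^2 + 1.67*1.1 = 14.087
d = sqrt(14.087) = 3.75 um

3.75


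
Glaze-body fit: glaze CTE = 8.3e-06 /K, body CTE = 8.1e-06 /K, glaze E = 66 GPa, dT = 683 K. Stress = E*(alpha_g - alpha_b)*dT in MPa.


Stress = 66*1000*(8.3e-06 - 8.1e-06)*683 = 9.0 MPa

9.0


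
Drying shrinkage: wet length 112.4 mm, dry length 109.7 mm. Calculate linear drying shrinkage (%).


DS = (112.4 - 109.7) / 112.4 * 100 = 2.4%

2.4


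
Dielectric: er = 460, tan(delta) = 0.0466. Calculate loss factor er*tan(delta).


Loss = 460 * 0.0466 = 21.436

21.436


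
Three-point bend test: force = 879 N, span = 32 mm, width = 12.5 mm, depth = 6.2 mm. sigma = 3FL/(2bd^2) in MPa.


sigma = 3*879*32/(2*12.5*6.2^2) = 87.8 MPa

87.8


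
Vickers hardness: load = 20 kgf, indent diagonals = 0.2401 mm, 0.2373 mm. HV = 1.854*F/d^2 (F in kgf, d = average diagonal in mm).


d_avg = (0.2401+0.2373)/2 = 0.2387 mm
HV = 1.854*20/0.2387^2 = 651

651


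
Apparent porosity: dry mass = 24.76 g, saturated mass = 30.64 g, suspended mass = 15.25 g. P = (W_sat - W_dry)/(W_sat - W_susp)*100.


P = (30.64 - 24.76) / (30.64 - 15.25) * 100 = 5.88 / 15.39 * 100 = 38.2%

38.2


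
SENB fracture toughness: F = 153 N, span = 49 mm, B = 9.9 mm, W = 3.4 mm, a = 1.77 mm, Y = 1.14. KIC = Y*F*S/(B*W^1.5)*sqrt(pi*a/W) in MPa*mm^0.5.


KIC = 1.14*153*49/(9.9*3.4^1.5)*sqrt(pi*1.77/3.4) = 176.1

176.1


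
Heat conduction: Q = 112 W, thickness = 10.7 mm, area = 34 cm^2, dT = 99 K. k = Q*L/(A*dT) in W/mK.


k = 112*10.7/1000/(34/10000*99) = 3.56 W/mK

3.56


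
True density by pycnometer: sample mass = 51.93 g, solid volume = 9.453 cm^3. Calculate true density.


TD = 51.93 / 9.453 = 5.493 g/cm^3

5.493


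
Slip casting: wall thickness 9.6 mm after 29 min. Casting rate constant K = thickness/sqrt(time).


K = 9.6 / sqrt(29) = 9.6 / 5.3852 = 1.783 mm/min^0.5

1.783


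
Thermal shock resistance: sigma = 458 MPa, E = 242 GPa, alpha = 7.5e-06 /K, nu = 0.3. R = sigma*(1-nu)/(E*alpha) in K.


R = 458*(1-0.3)/(242*1000*7.5e-06) = 177 K

177


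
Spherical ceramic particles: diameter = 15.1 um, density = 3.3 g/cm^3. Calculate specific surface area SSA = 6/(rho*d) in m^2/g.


SSA = 6 / (3.3 * 15.1) = 0.12 m^2/g

0.12


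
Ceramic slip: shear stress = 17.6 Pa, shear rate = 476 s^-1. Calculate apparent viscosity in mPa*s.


eta = tau/gamma * 1000 = 17.6/476 * 1000 = 37.0 mPa*s

37.0


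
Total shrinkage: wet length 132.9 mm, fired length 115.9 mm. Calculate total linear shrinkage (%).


TS = (132.9 - 115.9) / 132.9 * 100 = 12.79%

12.79


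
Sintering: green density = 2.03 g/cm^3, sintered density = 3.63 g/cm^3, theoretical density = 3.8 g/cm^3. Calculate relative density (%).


Relative = 3.63 / 3.8 * 100 = 95.5%

95.5


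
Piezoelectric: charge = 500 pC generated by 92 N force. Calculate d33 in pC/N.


d33 = 500 / 92 = 5.4 pC/N

5.4


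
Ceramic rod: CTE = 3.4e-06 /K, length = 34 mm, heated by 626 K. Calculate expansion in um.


dL = 3.4e-06 * 34 * 626 * 1000 = 72.366 um

72.366


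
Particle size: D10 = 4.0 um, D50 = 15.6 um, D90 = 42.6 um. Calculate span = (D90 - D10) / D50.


Span = (42.6 - 4.0) / 15.6 = 38.6 / 15.6 = 2.474

2.474


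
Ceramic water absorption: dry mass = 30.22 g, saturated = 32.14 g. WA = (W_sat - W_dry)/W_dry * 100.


WA = (32.14 - 30.22) / 30.22 * 100 = 6.35%

6.35


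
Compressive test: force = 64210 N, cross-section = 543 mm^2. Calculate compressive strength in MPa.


CS = 64210 / 543 = 118.3 MPa

118.3


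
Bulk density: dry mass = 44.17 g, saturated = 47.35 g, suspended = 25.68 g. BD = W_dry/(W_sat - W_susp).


BD = 44.17 / (47.35 - 25.68) = 44.17 / 21.67 = 2.038 g/cm^3

2.038


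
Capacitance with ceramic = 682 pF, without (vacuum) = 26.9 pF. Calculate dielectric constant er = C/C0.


er = 682 / 26.9 = 25.35

25.35


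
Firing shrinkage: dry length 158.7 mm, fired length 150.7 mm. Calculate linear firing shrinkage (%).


FS = (158.7 - 150.7) / 158.7 * 100 = 5.04%

5.04


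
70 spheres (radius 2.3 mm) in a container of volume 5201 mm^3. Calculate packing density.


V_sphere = 4/3*pi*2.3^3 = 50.965 mm^3
Total V = 70*50.965 = 3567.55 mm^3
PD = 3567.55 / 5201 = 0.686

0.686


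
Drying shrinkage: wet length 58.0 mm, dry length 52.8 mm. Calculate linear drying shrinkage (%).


DS = (58.0 - 52.8) / 58.0 * 100 = 8.97%

8.97


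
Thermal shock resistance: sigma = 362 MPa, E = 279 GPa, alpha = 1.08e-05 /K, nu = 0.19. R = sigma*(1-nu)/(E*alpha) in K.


R = 362*(1-0.19)/(279*1000*1.08e-05) = 97 K

97


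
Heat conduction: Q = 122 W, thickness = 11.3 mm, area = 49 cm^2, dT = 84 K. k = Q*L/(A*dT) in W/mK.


k = 122*11.3/1000/(49/10000*84) = 3.35 W/mK

3.35


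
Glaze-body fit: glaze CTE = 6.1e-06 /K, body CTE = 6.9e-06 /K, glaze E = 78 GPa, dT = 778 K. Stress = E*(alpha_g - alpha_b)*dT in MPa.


Stress = 78*1000*(6.1e-06 - 6.9e-06)*778 = -48.5 MPa

-48.5


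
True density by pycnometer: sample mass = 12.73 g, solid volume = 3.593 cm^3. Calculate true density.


TD = 12.73 / 3.593 = 3.543 g/cm^3

3.543


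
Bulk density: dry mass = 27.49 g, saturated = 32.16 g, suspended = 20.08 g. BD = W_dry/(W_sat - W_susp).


BD = 27.49 / (32.16 - 20.08) = 27.49 / 12.08 = 2.276 g/cm^3

2.276


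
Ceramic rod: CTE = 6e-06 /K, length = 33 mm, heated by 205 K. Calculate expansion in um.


dL = 6e-06 * 33 * 205 * 1000 = 40.59 um

40.59


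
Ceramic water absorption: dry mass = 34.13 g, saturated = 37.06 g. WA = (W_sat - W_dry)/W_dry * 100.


WA = (37.06 - 34.13) / 34.13 * 100 = 8.58%

8.58


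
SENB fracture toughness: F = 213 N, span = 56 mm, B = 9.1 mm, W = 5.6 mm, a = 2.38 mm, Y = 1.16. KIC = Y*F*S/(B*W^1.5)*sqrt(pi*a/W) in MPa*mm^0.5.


KIC = 1.16*213*56/(9.1*5.6^1.5)*sqrt(pi*2.38/5.6) = 132.58

132.58


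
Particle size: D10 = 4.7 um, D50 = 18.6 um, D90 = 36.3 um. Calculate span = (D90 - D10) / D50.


Span = (36.3 - 4.7) / 18.6 = 31.6 / 18.6 = 1.699

1.699


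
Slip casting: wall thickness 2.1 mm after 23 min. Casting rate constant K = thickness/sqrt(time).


K = 2.1 / sqrt(23) = 2.1 / 4.7958 = 0.438 mm/min^0.5

0.438


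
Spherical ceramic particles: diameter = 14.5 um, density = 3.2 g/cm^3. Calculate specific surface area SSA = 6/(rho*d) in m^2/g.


SSA = 6 / (3.2 * 14.5) = 0.129 m^2/g

0.129


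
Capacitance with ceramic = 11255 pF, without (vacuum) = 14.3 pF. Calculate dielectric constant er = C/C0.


er = 11255 / 14.3 = 787.06

787.06


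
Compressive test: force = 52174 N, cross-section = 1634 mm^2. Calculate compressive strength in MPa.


CS = 52174 / 1634 = 31.9 MPa

31.9


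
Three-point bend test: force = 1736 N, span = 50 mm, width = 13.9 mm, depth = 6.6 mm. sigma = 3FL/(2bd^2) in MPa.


sigma = 3*1736*50/(2*13.9*6.6^2) = 215.0 MPa

215.0


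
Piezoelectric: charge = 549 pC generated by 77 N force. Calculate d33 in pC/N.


d33 = 549 / 77 = 7.1 pC/N

7.1


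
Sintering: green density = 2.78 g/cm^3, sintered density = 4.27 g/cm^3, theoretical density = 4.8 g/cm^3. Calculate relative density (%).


Relative = 4.27 / 4.8 * 100 = 89.0%

89.0


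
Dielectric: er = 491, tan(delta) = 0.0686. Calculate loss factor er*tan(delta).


Loss = 491 * 0.0686 = 33.683

33.683


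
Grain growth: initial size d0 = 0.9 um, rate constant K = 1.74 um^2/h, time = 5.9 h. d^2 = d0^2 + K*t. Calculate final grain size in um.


d^2 = 0.9^2 + 1.74*5.9 = 11.076
d = sqrt(11.076) = 3.33 um

3.33


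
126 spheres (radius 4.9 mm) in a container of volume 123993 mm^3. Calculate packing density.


V_sphere = 4/3*pi*4.9^3 = 492.807 mm^3
Total V = 126*492.807 = 62093.682 mm^3
PD = 62093.682 / 123993 = 0.501

0.501


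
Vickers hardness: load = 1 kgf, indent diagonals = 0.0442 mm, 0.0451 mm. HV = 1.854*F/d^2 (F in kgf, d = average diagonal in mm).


d_avg = (0.0442+0.0451)/2 = 0.04465 mm
HV = 1.854*1/0.04465^2 = 930

930


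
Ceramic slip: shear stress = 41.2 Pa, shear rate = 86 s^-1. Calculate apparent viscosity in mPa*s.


eta = tau/gamma * 1000 = 41.2/86 * 1000 = 479.1 mPa*s

479.1


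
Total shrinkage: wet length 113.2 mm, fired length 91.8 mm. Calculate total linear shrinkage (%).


TS = (113.2 - 91.8) / 113.2 * 100 = 18.9%

18.9


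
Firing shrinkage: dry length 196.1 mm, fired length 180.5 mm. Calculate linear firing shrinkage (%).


FS = (196.1 - 180.5) / 196.1 * 100 = 7.96%

7.96


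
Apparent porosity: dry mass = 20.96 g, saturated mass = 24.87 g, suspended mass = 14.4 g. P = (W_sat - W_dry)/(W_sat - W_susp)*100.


P = (24.87 - 20.96) / (24.87 - 14.4) * 100 = 3.91 / 10.47 * 100 = 37.3%

37.3


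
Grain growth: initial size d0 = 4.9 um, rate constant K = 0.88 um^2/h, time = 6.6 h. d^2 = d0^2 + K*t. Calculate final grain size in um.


d^2 = 4.9^2 + 0.88*6.6 = 29.818
d = sqrt(29.818) = 5.46 um

5.46


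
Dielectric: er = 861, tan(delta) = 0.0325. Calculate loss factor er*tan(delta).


Loss = 861 * 0.0325 = 27.983

27.983


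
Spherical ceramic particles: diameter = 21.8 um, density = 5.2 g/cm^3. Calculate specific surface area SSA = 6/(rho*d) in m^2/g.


SSA = 6 / (5.2 * 21.8) = 0.053 m^2/g

0.053


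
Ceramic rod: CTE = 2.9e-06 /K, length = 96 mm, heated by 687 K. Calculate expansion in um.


dL = 2.9e-06 * 96 * 687 * 1000 = 191.261 um

191.261


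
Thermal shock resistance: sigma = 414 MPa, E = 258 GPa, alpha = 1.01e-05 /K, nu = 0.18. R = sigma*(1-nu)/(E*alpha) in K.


R = 414*(1-0.18)/(258*1000*1.01e-05) = 130 K

130


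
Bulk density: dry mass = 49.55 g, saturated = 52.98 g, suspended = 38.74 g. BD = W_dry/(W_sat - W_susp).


BD = 49.55 / (52.98 - 38.74) = 49.55 / 14.24 = 3.48 g/cm^3

3.48


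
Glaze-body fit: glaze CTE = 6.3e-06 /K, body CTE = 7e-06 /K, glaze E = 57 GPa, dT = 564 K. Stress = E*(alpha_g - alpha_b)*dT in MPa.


Stress = 57*1000*(6.3e-06 - 7e-06)*564 = -22.5 MPa

-22.5


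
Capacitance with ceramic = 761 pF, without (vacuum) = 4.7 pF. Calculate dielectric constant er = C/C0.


er = 761 / 4.7 = 161.91

161.91


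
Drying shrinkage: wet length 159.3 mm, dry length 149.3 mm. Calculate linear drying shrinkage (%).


DS = (159.3 - 149.3) / 159.3 * 100 = 6.28%

6.28


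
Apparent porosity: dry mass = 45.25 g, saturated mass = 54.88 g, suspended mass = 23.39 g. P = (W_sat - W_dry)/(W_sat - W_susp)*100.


P = (54.88 - 45.25) / (54.88 - 23.39) * 100 = 9.63 / 31.49 * 100 = 30.6%

30.6


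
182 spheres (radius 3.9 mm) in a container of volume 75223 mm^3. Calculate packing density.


V_sphere = 4/3*pi*3.9^3 = 248.4748 mm^3
Total V = 182*248.4748 = 45222.4136 mm^3
PD = 45222.4136 / 75223 = 0.601

0.601


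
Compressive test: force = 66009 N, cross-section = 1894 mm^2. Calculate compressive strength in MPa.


CS = 66009 / 1894 = 34.9 MPa

34.9


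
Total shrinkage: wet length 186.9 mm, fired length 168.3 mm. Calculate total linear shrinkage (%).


TS = (186.9 - 168.3) / 186.9 * 100 = 9.95%

9.95


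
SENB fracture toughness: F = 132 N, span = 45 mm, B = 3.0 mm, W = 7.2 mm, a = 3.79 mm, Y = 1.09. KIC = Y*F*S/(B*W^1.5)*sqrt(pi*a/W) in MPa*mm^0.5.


KIC = 1.09*132*45/(3.0*7.2^1.5)*sqrt(pi*3.79/7.2) = 143.66

143.66


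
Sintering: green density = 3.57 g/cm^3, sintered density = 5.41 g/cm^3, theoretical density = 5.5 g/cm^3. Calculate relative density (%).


Relative = 5.41 / 5.5 * 100 = 98.4%

98.4


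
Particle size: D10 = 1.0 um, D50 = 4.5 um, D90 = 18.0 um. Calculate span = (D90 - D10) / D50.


Span = (18.0 - 1.0) / 4.5 = 17.0 / 4.5 = 3.778

3.778


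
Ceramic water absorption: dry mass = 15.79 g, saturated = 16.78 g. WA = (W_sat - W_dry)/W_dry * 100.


WA = (16.78 - 15.79) / 15.79 * 100 = 6.27%

6.27


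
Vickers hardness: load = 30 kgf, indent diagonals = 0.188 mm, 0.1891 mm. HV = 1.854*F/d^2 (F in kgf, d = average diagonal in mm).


d_avg = (0.188+0.1891)/2 = 0.18855 mm
HV = 1.854*30/0.18855^2 = 1565

1565


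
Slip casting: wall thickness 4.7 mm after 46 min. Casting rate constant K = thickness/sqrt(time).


K = 4.7 / sqrt(46) = 4.7 / 6.7823 = 0.693 mm/min^0.5

0.693


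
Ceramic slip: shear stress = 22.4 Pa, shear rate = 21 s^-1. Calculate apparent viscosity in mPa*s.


eta = tau/gamma * 1000 = 22.4/21 * 1000 = 1066.7 mPa*s

1066.7


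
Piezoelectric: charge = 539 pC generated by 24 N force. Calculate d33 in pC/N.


d33 = 539 / 24 = 22.5 pC/N

22.5


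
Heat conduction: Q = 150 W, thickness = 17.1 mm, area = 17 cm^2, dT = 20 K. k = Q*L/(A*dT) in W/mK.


k = 150*17.1/1000/(17/10000*20) = 75.44 W/mK

75.44


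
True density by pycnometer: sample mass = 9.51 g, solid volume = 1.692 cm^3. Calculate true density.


TD = 9.51 / 1.692 = 5.621 g/cm^3

5.621


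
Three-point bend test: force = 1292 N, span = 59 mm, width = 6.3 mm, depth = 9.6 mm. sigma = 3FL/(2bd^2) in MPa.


sigma = 3*1292*59/(2*6.3*9.6^2) = 196.9 MPa

196.9


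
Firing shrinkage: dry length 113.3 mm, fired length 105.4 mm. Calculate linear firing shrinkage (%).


FS = (113.3 - 105.4) / 113.3 * 100 = 6.97%

6.97


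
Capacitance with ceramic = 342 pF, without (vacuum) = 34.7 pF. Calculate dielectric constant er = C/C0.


er = 342 / 34.7 = 9.86

9.86


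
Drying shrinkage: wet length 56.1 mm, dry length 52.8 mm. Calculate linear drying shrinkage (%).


DS = (56.1 - 52.8) / 56.1 * 100 = 5.88%

5.88


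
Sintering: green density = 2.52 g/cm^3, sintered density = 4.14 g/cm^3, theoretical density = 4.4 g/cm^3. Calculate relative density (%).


Relative = 4.14 / 4.4 * 100 = 94.1%

94.1


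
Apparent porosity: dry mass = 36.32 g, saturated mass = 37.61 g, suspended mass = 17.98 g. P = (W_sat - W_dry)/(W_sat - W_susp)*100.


P = (37.61 - 36.32) / (37.61 - 17.98) * 100 = 1.29 / 19.63 * 100 = 6.6%

6.6


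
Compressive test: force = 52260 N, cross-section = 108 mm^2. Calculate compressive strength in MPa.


CS = 52260 / 108 = 483.9 MPa

483.9


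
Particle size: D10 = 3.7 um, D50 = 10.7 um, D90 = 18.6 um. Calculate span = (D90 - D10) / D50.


Span = (18.6 - 3.7) / 10.7 = 14.9 / 10.7 = 1.393

1.393


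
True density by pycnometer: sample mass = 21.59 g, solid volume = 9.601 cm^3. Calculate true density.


TD = 21.59 / 9.601 = 2.249 g/cm^3

2.249


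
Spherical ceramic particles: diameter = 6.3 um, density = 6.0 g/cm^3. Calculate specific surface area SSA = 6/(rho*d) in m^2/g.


SSA = 6 / (6.0 * 6.3) = 0.159 m^2/g

0.159


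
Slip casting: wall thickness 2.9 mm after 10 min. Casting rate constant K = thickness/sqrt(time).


K = 2.9 / sqrt(10) = 2.9 / 3.1623 = 0.917 mm/min^0.5

0.917


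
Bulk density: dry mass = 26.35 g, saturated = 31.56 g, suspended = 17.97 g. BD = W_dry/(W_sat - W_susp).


BD = 26.35 / (31.56 - 17.97) = 26.35 / 13.59 = 1.939 g/cm^3

1.939


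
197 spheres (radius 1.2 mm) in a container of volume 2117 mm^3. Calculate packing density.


V_sphere = 4/3*pi*1.2^3 = 7.2382 mm^3
Total V = 197*7.2382 = 1425.9254 mm^3
PD = 1425.9254 / 2117 = 0.674

0.674


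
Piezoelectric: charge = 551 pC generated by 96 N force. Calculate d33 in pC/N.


d33 = 551 / 96 = 5.7 pC/N

5.7


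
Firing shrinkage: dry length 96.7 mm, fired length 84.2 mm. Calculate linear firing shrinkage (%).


FS = (96.7 - 84.2) / 96.7 * 100 = 12.93%

12.93


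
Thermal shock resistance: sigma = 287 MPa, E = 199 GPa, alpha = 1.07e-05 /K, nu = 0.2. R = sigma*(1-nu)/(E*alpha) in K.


R = 287*(1-0.2)/(199*1000*1.07e-05) = 108 K

108


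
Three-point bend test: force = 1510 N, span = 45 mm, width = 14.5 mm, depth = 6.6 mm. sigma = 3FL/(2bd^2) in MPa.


sigma = 3*1510*45/(2*14.5*6.6^2) = 161.4 MPa

161.4


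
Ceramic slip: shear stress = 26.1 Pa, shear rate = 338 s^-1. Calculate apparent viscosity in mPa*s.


eta = tau/gamma * 1000 = 26.1/338 * 1000 = 77.2 mPa*s

77.2


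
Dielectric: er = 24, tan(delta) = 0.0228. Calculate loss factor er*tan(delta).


Loss = 24 * 0.0228 = 0.547

0.547


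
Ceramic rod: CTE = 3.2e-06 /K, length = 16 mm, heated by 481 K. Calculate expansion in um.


dL = 3.2e-06 * 16 * 481 * 1000 = 24.627 um

24.627


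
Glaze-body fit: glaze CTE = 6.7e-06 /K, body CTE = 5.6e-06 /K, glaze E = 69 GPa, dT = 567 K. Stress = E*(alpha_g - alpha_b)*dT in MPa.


Stress = 69*1000*(6.7e-06 - 5.6e-06)*567 = 43.0 MPa

43.0


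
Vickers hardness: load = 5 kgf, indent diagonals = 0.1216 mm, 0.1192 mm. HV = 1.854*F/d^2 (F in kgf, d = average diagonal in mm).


d_avg = (0.1216+0.1192)/2 = 0.1204 mm
HV = 1.854*5/0.1204^2 = 639

639


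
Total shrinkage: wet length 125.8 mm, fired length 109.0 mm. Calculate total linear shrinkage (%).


TS = (125.8 - 109.0) / 125.8 * 100 = 13.35%

13.35


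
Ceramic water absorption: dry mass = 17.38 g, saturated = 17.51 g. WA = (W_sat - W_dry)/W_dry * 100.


WA = (17.51 - 17.38) / 17.38 * 100 = 0.75%

0.75


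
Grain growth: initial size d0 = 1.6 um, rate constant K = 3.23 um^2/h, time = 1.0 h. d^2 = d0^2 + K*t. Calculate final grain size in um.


d^2 = 1.6^2 + 3.23*1.0 = 5.79
d = sqrt(5.79) = 2.41 um

2.41


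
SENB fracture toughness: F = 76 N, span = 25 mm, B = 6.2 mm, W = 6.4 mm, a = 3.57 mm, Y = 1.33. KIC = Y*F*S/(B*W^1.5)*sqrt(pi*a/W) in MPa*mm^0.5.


KIC = 1.33*76*25/(6.2*6.4^1.5)*sqrt(pi*3.57/6.4) = 33.32

33.32


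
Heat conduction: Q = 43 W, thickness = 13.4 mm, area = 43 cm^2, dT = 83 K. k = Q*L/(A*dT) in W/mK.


k = 43*13.4/1000/(43/10000*83) = 1.61 W/mK

1.61


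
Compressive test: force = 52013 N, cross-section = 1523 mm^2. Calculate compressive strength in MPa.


CS = 52013 / 1523 = 34.2 MPa

34.2


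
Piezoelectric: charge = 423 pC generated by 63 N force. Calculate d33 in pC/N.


d33 = 423 / 63 = 6.7 pC/N

6.7


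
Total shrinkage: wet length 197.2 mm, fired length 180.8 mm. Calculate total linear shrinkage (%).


TS = (197.2 - 180.8) / 197.2 * 100 = 8.32%

8.32


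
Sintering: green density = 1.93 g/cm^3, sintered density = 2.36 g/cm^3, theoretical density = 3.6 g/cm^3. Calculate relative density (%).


Relative = 2.36 / 3.6 * 100 = 65.6%

65.6


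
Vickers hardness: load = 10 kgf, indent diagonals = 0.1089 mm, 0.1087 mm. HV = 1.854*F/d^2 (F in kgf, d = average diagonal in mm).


d_avg = (0.1089+0.1087)/2 = 0.1088 mm
HV = 1.854*10/0.1088^2 = 1566

1566


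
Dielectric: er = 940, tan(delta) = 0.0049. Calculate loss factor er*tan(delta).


Loss = 940 * 0.0049 = 4.606

4.606


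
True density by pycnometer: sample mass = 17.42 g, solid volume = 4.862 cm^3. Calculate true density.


TD = 17.42 / 4.862 = 3.583 g/cm^3

3.583


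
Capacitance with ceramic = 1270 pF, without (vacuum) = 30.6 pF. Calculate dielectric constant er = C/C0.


er = 1270 / 30.6 = 41.5

41.5


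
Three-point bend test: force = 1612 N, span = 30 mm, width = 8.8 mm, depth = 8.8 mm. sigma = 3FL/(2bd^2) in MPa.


sigma = 3*1612*30/(2*8.8*8.8^2) = 106.4 MPa

106.4


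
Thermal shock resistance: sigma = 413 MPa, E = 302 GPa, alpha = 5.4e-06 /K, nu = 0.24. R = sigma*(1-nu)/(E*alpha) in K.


R = 413*(1-0.24)/(302*1000*5.4e-06) = 192 K

192


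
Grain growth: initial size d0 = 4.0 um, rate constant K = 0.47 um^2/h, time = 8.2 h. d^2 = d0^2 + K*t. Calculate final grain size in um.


d^2 = 4.0^2 + 0.47*8.2 = 19.854
d = sqrt(19.854) = 4.46 um

4.46


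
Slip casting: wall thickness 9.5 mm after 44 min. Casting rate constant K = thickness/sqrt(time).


K = 9.5 / sqrt(44) = 9.5 / 6.6332 = 1.432 mm/min^0.5

1.432


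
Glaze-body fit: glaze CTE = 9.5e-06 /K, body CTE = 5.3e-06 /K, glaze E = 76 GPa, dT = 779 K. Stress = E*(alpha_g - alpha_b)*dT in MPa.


Stress = 76*1000*(9.5e-06 - 5.3e-06)*779 = 248.7 MPa

248.7


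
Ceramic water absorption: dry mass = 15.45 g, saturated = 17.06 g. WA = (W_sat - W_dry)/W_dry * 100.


WA = (17.06 - 15.45) / 15.45 * 100 = 10.42%

10.42


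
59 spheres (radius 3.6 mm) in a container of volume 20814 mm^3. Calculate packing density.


V_sphere = 4/3*pi*3.6^3 = 195.4322 mm^3
Total V = 59*195.4322 = 11530.4998 mm^3
PD = 11530.4998 / 20814 = 0.554

0.554


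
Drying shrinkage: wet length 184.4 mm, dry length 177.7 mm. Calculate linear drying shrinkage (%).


DS = (184.4 - 177.7) / 184.4 * 100 = 3.63%

3.63


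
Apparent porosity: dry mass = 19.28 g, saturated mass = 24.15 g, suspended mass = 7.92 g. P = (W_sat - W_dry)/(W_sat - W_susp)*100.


P = (24.15 - 19.28) / (24.15 - 7.92) * 100 = 4.87 / 16.23 * 100 = 30.0%

30.0


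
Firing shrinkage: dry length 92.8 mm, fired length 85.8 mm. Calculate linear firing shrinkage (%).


FS = (92.8 - 85.8) / 92.8 * 100 = 7.54%

7.54


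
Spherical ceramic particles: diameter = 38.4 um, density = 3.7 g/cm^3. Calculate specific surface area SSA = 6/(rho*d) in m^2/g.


SSA = 6 / (3.7 * 38.4) = 0.042 m^2/g

0.042


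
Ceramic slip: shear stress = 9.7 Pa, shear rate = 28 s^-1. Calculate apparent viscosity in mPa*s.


eta = tau/gamma * 1000 = 9.7/28 * 1000 = 346.4 mPa*s

346.4


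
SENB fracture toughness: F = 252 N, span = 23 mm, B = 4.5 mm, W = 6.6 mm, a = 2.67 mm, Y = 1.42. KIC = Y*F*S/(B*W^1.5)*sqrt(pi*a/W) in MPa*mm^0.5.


KIC = 1.42*252*23/(4.5*6.6^1.5)*sqrt(pi*2.67/6.6) = 121.6

121.6


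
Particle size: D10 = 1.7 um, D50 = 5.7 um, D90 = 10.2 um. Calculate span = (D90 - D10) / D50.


Span = (10.2 - 1.7) / 5.7 = 8.5 / 5.7 = 1.491

1.491


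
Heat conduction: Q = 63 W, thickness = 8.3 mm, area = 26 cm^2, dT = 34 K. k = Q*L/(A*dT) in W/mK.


k = 63*8.3/1000/(26/10000*34) = 5.92 W/mK

5.92


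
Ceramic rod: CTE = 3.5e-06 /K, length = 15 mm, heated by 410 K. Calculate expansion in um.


dL = 3.5e-06 * 15 * 410 * 1000 = 21.525 um

21.525


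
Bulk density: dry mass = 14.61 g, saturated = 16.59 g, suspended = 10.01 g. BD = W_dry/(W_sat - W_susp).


BD = 14.61 / (16.59 - 10.01) = 14.61 / 6.58 = 2.22 g/cm^3

2.22


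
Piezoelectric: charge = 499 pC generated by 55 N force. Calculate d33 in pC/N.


d33 = 499 / 55 = 9.1 pC/N

9.1


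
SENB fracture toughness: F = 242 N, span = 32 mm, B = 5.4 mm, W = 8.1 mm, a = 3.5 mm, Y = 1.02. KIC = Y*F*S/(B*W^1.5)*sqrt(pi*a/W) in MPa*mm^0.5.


KIC = 1.02*242*32/(5.4*8.1^1.5)*sqrt(pi*3.5/8.1) = 73.93

73.93


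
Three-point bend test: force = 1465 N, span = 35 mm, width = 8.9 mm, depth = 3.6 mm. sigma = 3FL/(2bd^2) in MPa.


sigma = 3*1465*35/(2*8.9*3.6^2) = 666.8 MPa

666.8


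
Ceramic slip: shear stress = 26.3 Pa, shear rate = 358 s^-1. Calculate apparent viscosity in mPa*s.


eta = tau/gamma * 1000 = 26.3/358 * 1000 = 73.5 mPa*s

73.5


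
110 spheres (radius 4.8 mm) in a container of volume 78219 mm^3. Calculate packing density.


V_sphere = 4/3*pi*4.8^3 = 463.2467 mm^3
Total V = 110*463.2467 = 50957.137 mm^3
PD = 50957.137 / 78219 = 0.651

0.651


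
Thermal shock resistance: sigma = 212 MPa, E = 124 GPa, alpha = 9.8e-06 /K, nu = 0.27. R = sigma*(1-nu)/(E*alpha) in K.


R = 212*(1-0.27)/(124*1000*9.8e-06) = 127 K

127


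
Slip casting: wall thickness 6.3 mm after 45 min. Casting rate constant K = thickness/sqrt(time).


K = 6.3 / sqrt(45) = 6.3 / 6.7082 = 0.939 mm/min^0.5

0.939


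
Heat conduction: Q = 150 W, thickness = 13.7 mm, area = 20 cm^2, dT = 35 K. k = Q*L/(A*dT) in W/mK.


k = 150*13.7/1000/(20/10000*35) = 29.36 W/mK

29.36


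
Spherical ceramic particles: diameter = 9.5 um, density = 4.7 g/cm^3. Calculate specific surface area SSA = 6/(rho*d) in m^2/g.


SSA = 6 / (4.7 * 9.5) = 0.134 m^2/g

0.134


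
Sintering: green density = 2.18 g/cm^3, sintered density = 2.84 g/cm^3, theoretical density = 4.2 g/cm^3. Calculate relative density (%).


Relative = 2.84 / 4.2 * 100 = 67.6%

67.6


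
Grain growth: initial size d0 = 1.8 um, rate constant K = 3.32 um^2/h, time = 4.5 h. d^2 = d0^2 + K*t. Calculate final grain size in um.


d^2 = 1.8^2 + 3.32*4.5 = 18.18
d = sqrt(18.18) = 4.26 um

4.26


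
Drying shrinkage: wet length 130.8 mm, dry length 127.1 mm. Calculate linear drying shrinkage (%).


DS = (130.8 - 127.1) / 130.8 * 100 = 2.83%

2.83


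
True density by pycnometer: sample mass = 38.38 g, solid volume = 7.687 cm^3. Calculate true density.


TD = 38.38 / 7.687 = 4.993 g/cm^3

4.993


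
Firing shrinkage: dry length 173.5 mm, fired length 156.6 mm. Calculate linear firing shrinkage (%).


FS = (173.5 - 156.6) / 173.5 * 100 = 9.74%

9.74


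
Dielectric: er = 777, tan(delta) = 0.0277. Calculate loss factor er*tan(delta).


Loss = 777 * 0.0277 = 21.523

21.523


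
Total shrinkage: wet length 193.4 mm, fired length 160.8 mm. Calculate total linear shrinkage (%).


TS = (193.4 - 160.8) / 193.4 * 100 = 16.86%

16.86


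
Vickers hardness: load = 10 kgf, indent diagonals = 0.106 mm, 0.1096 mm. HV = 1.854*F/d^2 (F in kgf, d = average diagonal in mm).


d_avg = (0.106+0.1096)/2 = 0.1078 mm
HV = 1.854*10/0.1078^2 = 1595

1595


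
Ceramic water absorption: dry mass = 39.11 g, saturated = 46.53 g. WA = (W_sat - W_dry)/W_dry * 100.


WA = (46.53 - 39.11) / 39.11 * 100 = 18.97%

18.97


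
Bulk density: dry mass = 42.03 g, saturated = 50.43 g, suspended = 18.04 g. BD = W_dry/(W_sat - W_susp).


BD = 42.03 / (50.43 - 18.04) = 42.03 / 32.39 = 1.298 g/cm^3

1.298


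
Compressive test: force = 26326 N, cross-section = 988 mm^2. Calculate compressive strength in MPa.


CS = 26326 / 988 = 26.6 MPa

26.6


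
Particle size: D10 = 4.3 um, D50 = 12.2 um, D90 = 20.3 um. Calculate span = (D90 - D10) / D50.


Span = (20.3 - 4.3) / 12.2 = 16.0 / 12.2 = 1.311

1.311


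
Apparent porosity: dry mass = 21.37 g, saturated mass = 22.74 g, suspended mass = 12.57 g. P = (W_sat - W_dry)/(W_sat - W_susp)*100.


P = (22.74 - 21.37) / (22.74 - 12.57) * 100 = 1.37 / 10.17 * 100 = 13.5%

13.5


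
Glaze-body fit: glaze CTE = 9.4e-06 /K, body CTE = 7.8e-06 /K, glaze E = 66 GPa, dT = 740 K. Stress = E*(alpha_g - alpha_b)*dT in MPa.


Stress = 66*1000*(9.4e-06 - 7.8e-06)*740 = 78.1 MPa

78.1


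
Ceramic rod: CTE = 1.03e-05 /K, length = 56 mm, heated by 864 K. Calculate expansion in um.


dL = 1.03e-05 * 56 * 864 * 1000 = 498.355 um

498.355


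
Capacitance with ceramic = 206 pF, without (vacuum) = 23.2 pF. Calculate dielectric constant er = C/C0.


er = 206 / 23.2 = 8.88

8.88


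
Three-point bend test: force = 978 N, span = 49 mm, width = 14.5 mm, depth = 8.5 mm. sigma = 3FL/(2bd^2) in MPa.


sigma = 3*978*49/(2*14.5*8.5^2) = 68.6 MPa

68.6


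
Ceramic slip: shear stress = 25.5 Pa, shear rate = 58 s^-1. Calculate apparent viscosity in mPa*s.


eta = tau/gamma * 1000 = 25.5/58 * 1000 = 439.7 mPa*s

439.7


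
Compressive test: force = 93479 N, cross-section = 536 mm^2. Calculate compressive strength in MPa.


CS = 93479 / 536 = 174.4 MPa

174.4


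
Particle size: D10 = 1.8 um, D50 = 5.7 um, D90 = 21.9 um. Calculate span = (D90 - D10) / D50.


Span = (21.9 - 1.8) / 5.7 = 20.1 / 5.7 = 3.526

3.526


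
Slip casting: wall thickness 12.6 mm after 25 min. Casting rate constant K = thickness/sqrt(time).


K = 12.6 / sqrt(25) = 12.6 / 5.0 = 2.52 mm/min^0.5

2.52


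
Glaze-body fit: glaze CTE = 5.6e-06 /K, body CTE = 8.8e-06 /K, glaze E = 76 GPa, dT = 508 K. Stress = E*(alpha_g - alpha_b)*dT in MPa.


Stress = 76*1000*(5.6e-06 - 8.8e-06)*508 = -123.5 MPa

-123.5


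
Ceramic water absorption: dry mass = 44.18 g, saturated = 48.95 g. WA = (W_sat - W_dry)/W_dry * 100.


WA = (48.95 - 44.18) / 44.18 * 100 = 10.8%

10.8


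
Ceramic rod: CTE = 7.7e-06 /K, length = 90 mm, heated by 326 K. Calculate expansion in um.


dL = 7.7e-06 * 90 * 326 * 1000 = 225.918 um

225.918


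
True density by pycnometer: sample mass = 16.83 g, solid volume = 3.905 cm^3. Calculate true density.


TD = 16.83 / 3.905 = 4.31 g/cm^3

4.31


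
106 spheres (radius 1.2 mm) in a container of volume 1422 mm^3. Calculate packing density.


V_sphere = 4/3*pi*1.2^3 = 7.2382 mm^3
Total V = 106*7.2382 = 767.2492 mm^3
PD = 767.2492 / 1422 = 0.54

0.54


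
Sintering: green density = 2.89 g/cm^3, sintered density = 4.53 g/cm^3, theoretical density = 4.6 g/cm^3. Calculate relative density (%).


Relative = 4.53 / 4.6 * 100 = 98.5%

98.5


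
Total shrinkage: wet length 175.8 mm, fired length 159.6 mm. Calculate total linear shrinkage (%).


TS = (175.8 - 159.6) / 175.8 * 100 = 9.22%

9.22


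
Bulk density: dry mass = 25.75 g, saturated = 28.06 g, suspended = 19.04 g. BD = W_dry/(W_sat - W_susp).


BD = 25.75 / (28.06 - 19.04) = 25.75 / 9.02 = 2.855 g/cm^3

2.855


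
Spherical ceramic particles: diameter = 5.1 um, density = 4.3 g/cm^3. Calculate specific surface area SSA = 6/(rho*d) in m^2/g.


SSA = 6 / (4.3 * 5.1) = 0.274 m^2/g

0.274


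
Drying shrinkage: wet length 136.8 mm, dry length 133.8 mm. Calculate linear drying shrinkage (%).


DS = (136.8 - 133.8) / 136.8 * 100 = 2.19%

2.19


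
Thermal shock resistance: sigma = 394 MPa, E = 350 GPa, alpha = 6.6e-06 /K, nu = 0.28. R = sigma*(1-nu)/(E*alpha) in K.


R = 394*(1-0.28)/(350*1000*6.6e-06) = 123 K

123


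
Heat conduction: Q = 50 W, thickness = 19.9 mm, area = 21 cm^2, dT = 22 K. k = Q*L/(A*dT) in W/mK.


k = 50*19.9/1000/(21/10000*22) = 21.54 W/mK

21.54


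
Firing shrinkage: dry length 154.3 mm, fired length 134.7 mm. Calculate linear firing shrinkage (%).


FS = (154.3 - 134.7) / 154.3 * 100 = 12.7%

12.7


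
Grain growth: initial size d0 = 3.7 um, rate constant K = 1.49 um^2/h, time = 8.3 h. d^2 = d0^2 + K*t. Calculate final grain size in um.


d^2 = 3.7^2 + 1.49*8.3 = 26.057
d = sqrt(26.057) = 5.1 um

5.1


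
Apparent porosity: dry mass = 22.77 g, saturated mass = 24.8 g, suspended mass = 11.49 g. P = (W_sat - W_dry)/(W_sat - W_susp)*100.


P = (24.8 - 22.77) / (24.8 - 11.49) * 100 = 2.03 / 13.31 * 100 = 15.3%

15.3


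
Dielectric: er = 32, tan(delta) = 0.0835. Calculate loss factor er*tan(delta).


Loss = 32 * 0.0835 = 2.672

2.672


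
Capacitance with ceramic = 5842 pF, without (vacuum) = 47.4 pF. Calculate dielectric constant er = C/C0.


er = 5842 / 47.4 = 123.25

123.25
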